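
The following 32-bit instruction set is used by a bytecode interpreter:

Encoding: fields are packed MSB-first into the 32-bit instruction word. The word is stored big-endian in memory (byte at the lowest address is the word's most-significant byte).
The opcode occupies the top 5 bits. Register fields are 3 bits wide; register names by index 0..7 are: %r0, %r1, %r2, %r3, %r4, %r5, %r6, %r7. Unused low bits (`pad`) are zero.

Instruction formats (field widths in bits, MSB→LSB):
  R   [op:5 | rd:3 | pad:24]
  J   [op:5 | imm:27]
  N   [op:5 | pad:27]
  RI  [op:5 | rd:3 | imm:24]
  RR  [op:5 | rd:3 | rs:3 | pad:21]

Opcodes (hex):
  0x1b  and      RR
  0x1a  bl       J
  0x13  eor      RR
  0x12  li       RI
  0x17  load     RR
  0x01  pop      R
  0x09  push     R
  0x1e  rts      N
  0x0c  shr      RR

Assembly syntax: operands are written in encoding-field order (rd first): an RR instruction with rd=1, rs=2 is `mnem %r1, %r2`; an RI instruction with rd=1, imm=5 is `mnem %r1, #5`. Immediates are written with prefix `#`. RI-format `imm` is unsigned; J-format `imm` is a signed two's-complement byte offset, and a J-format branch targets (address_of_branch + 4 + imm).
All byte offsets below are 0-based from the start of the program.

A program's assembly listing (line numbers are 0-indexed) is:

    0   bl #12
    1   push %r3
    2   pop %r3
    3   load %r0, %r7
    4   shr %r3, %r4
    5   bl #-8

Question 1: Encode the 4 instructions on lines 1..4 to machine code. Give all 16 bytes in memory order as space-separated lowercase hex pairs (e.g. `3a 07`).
L1: push op=0x9:5|rd=3:3|pad=0:24 ⇒ 0x4b000000 ⇒ big 4b 00 00 00
L2: pop op=0x1:5|rd=3:3|pad=0:24 ⇒ 0x0b000000 ⇒ big 0b 00 00 00
L3: load op=0x17:5|rd=0:3|rs=7:3|pad=0:21 ⇒ 0xb8e00000 ⇒ big b8 e0 00 00
L4: shr op=0xc:5|rd=3:3|rs=4:3|pad=0:21 ⇒ 0x63800000 ⇒ big 63 80 00 00

4b 00 00 00 0b 00 00 00 b8 e0 00 00 63 80 00 00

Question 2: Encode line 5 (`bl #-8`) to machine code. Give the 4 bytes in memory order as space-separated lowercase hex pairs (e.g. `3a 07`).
L5: bl op=0x1a:5|imm=-8:27 ⇒ 0xd7fffff8 ⇒ big d7 ff ff f8

d7 ff ff f8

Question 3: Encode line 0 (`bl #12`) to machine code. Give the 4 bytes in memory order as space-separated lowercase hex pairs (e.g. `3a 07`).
L0: bl op=0x1a:5|imm=12:27 ⇒ 0xd000000c ⇒ big d0 00 00 0c

d0 00 00 0c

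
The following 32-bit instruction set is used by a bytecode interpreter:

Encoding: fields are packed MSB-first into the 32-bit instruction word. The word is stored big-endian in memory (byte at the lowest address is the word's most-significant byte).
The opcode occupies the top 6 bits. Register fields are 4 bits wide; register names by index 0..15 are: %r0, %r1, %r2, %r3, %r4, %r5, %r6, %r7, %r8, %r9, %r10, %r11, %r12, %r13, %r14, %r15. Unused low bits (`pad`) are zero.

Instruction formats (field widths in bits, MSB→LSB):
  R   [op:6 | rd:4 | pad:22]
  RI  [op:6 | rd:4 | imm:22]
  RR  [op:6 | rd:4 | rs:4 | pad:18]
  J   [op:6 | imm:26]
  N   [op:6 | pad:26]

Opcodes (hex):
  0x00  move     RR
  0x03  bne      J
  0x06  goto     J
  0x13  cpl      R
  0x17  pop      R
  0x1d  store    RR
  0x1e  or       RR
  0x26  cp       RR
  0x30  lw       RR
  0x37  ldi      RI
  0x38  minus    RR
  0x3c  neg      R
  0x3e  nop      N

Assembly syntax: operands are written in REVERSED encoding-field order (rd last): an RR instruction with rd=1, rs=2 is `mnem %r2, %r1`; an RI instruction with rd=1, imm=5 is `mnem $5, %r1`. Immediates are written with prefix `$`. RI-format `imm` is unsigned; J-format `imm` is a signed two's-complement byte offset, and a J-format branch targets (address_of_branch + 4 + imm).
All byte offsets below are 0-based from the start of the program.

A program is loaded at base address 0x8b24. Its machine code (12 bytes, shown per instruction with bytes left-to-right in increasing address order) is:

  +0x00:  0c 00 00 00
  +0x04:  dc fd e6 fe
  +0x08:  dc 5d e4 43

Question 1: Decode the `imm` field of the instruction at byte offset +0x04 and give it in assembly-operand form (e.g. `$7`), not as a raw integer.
$4056830

+0x04: dc fd e6 fe ⇒ word 0xdcfde6fe (big)
  top 6b → 0x37 → ldi [RI]
  rd@[25:22]=0x3 ⇒ %r3
  imm@[21:0]=0x3de6fe ⇒ $4056830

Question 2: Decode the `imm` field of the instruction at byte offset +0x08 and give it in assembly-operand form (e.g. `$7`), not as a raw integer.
$1958979

+0x08: dc 5d e4 43 ⇒ word 0xdc5de443 (big)
  top 6b → 0x37 → ldi [RI]
  rd@[25:22]=0x1 ⇒ %r1
  imm@[21:0]=0x1de443 ⇒ $1958979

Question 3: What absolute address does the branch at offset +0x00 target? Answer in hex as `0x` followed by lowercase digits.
0x8b28

[00] 0c 00 00 00 → 0x0c000000
  top 6b → 0x3 → bne [J]
  imm: (w>>0)&0x3ffffff=0x0 → $0
  target = base 0x8b24 + off 0x00 + 4 + imm 0 = 0x8b28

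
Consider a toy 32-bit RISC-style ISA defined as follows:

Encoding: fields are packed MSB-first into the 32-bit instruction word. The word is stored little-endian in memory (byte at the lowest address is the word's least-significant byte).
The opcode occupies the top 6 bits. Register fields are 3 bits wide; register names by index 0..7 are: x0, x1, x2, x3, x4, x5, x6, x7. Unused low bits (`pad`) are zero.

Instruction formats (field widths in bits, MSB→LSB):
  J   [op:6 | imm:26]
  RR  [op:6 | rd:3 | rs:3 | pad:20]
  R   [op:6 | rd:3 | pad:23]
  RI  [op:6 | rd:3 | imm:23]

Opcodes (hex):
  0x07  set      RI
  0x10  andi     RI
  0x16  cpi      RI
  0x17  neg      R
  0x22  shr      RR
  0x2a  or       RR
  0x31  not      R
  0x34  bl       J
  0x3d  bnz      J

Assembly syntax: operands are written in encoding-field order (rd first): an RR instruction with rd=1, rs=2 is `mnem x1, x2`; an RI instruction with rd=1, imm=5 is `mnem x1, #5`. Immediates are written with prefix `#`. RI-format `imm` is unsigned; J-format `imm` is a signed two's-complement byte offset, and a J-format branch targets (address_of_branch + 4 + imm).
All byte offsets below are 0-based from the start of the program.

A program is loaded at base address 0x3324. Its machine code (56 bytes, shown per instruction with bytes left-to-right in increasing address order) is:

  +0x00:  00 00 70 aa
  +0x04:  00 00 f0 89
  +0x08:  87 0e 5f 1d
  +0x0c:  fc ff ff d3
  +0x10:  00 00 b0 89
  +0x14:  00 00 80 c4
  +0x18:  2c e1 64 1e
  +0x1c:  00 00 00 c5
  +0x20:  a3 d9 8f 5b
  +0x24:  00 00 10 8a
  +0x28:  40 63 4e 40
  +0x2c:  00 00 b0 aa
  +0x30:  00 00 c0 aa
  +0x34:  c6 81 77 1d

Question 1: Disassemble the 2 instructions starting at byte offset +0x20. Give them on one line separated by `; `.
[20] a3 d9 8f 5b → 0x5b8fd9a3
  top 6b → 0x16 → cpi [RI]
  [25:23] rd=7 = x7
  [22:0] imm=1038755 = #1038755
[24] 00 00 10 8a → 0x8a100000
  top 6b → 0x22 → shr [RR]
  [25:23] rd=4 = x4
  [22:20] rs=1 = x1

cpi x7, #1038755; shr x4, x1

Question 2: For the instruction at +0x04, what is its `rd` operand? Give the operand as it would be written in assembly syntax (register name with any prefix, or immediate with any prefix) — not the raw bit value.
[04] 00 00 f0 89 → 0x89f00000
  opcode bits[31:26]=0x22: shr/RR
  rd@[25:23]=0x3 ⇒ x3
  rs@[22:20]=0x7 ⇒ x7

x3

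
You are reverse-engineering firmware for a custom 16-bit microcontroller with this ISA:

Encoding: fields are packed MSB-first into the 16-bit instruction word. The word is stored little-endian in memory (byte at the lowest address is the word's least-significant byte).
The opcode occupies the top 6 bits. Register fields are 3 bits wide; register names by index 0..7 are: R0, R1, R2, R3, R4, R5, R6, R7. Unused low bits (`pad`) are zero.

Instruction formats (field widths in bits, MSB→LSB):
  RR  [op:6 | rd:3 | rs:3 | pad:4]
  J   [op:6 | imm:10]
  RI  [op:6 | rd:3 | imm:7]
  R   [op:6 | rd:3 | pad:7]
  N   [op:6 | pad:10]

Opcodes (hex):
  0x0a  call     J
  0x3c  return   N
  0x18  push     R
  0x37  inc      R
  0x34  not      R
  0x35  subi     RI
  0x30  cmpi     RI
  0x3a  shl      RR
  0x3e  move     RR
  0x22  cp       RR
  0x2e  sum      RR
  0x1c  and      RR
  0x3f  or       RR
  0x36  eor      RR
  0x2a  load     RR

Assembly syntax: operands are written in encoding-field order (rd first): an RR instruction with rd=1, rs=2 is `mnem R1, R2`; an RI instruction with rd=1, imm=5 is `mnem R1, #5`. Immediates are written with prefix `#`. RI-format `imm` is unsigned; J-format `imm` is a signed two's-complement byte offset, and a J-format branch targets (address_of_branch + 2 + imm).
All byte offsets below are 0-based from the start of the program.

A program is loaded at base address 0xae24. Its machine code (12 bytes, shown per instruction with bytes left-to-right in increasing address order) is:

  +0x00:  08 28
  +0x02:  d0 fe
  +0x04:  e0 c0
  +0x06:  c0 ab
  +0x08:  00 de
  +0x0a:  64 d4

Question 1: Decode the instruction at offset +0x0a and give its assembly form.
+0x0a: 64 d4 ⇒ word 0xd464 (little)
  top 6b → 0x35 → subi [RI]
  rd: (w>>7)&0x7=0x0 → R0
  imm: (w>>0)&0x7f=0x64 → #100

subi R0, #100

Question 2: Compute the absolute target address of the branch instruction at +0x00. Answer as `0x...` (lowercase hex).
0xae2e

off 0x00: read 08 28 as little → 0x2808
  op=0x2808>>10=0xa ⇒ call (J)
  [9:0] imm=8 = #8
  target = base 0xae24 + off 0x00 + 2 + imm 8 = 0xae2e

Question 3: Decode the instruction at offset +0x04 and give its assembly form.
cmpi R1, #96

+0x04: e0 c0 ⇒ word 0xc0e0 (little)
  top 6b → 0x30 → cmpi [RI]
  [9:7] rd=1 = R1
  [6:0] imm=96 = #96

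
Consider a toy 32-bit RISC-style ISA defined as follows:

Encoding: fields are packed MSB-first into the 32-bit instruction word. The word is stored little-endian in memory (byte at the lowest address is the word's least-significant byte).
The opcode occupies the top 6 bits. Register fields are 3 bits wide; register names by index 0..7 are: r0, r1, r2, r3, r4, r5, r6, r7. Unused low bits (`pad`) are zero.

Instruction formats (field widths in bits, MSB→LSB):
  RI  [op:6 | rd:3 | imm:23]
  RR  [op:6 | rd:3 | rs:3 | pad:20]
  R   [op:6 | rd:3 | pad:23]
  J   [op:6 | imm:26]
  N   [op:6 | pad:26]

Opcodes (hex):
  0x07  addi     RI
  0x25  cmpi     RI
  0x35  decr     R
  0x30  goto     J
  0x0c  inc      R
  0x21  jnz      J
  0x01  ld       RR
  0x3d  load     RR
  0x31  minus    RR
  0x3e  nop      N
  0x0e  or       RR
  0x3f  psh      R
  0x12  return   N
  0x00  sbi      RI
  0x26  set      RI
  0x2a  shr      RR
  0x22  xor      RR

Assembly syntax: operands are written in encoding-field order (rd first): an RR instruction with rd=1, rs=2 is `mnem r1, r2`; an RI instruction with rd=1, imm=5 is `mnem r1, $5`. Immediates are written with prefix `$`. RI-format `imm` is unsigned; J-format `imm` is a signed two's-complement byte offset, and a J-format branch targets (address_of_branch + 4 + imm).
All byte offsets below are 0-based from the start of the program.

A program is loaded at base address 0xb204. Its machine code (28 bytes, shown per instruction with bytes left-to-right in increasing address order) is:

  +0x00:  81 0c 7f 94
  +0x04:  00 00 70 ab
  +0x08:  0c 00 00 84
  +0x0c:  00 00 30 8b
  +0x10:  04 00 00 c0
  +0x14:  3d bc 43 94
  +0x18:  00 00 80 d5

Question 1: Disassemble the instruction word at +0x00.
@+00  little-endian(81 0c 7f 94) = 0x947f0c81
  top 6b → 0x25 → cmpi [RI]
  rd: (w>>23)&0x7=0x0 → r0
  imm: (w>>0)&0x7fffff=0x7f0c81 → $8326273

cmpi r0, $8326273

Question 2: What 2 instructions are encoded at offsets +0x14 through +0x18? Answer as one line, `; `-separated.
[14] 3d bc 43 94 → 0x9443bc3d
  top 6b → 0x25 → cmpi [RI]
  [25:23] rd=0 = r0
  [22:0] imm=4439101 = $4439101
[18] 00 00 80 d5 → 0xd5800000
  top 6b → 0x35 → decr [R]
  [25:23] rd=3 = r3

cmpi r0, $4439101; decr r3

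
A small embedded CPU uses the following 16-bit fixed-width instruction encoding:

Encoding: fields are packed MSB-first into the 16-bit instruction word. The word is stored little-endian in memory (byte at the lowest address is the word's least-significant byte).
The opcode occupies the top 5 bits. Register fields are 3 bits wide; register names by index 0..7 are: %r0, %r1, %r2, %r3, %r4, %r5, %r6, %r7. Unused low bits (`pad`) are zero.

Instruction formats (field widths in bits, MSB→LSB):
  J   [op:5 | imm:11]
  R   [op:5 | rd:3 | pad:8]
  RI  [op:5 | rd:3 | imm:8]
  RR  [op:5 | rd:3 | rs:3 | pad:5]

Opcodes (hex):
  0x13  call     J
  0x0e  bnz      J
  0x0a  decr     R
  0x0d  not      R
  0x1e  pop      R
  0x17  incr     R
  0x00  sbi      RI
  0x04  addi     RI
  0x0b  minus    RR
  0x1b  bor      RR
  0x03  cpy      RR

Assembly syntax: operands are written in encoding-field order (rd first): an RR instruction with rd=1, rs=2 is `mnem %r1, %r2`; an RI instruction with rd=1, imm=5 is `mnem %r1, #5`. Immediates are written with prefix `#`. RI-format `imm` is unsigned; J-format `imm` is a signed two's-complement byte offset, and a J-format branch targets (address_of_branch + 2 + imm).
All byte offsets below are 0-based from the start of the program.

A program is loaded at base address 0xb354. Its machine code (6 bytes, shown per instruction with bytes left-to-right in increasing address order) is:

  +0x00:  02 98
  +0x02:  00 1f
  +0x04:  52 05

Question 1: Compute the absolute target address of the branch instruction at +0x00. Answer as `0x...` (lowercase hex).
0xb358

off 0x00: read 02 98 as little → 0x9802
  op=0x9802>>11=0x13 ⇒ call (J)
  [10:0] imm=2 = #2
  target = base 0xb354 + off 0x00 + 2 + imm 2 = 0xb358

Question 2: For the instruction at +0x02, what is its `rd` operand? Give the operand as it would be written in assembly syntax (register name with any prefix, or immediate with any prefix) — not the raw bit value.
+0x02: 00 1f ⇒ word 0x1f00 (little)
  opcode bits[15:11]=0x3: cpy/RR
  [10:8] rd=7 = %r7
  [7:5] rs=0 = %r0

%r7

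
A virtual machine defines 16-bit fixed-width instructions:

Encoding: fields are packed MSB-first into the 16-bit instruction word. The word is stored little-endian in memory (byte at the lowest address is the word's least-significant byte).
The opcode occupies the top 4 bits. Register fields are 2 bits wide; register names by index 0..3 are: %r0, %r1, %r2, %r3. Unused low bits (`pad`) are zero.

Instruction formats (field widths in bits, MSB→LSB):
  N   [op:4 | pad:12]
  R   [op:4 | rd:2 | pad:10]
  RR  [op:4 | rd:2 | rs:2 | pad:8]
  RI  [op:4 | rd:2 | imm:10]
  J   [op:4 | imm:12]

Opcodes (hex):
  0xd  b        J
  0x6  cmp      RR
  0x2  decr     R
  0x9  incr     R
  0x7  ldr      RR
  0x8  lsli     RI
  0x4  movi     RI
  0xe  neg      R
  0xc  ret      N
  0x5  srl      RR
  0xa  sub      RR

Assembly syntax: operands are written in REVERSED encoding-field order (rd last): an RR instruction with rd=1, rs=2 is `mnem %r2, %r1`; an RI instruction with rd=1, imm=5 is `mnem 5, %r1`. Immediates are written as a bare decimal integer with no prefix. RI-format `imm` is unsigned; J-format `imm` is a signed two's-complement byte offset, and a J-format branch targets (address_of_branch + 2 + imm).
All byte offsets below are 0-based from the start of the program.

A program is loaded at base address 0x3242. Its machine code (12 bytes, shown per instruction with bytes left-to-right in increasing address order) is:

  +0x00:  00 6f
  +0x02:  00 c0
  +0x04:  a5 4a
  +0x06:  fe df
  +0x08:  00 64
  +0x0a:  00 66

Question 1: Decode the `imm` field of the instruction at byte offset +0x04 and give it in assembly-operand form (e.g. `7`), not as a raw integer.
@+04  little-endian(a5 4a) = 0x4aa5
  top 4b → 0x4 → movi [RI]
  [11:10] rd=2 = %r2
  [9:0] imm=677 = 677

677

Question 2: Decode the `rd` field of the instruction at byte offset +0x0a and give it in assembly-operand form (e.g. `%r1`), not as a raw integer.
%r1

[0a] 00 66 → 0x6600
  op=0x6600>>12=0x6 ⇒ cmp (RR)
  rd: (w>>10)&0x3=0x1 → %r1
  rs: (w>>8)&0x3=0x2 → %r2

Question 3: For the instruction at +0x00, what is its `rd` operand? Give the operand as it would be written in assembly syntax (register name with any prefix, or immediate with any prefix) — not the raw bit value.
+0x00: 00 6f ⇒ word 0x6f00 (little)
  op=0x6f00>>12=0x6 ⇒ cmp (RR)
  rd: (w>>10)&0x3=0x3 → %r3
  rs: (w>>8)&0x3=0x3 → %r3

%r3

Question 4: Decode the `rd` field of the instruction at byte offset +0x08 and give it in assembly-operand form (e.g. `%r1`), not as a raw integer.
+0x08: 00 64 ⇒ word 0x6400 (little)
  opcode bits[15:12]=0x6: cmp/RR
  [11:10] rd=1 = %r1
  [9:8] rs=0 = %r0

%r1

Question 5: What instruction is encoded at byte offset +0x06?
b -2

[06] fe df → 0xdffe
  opcode bits[15:12]=0xd: b/J
  imm: (w>>0)&0xfff=0xffe (s12→-2) → -2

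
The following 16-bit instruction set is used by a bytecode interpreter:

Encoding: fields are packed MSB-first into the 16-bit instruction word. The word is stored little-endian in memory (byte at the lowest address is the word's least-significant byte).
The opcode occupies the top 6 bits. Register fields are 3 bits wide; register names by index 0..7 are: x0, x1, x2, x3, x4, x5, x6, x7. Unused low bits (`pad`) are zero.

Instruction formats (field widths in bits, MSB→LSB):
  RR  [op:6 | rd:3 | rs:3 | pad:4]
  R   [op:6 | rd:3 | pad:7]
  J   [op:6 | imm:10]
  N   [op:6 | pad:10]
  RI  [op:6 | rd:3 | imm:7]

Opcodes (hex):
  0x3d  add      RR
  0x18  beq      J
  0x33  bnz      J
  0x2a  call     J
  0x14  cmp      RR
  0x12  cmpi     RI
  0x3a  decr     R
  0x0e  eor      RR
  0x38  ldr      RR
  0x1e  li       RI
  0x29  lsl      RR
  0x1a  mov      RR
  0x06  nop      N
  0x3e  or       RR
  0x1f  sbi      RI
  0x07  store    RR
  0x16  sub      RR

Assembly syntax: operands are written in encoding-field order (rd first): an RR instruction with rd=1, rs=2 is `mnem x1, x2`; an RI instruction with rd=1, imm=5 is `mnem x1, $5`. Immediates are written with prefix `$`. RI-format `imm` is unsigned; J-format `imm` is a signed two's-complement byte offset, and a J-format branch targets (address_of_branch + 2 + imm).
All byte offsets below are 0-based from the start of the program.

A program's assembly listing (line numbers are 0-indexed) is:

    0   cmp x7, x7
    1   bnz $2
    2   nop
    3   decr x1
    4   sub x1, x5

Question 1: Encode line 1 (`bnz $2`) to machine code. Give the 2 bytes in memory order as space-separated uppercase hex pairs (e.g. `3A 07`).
line 1 (bnz): pack op=0x33:6|imm=2:10 = 0xcc02; little→ 02 cc

02 CC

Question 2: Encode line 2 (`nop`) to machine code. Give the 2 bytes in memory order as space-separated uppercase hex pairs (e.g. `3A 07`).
line 2 (nop): pack op=0x6:6|pad=0:10 = 0x1800; little→ 00 18

00 18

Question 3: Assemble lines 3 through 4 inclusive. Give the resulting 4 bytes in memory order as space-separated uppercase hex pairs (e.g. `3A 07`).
80 E8 D0 58

3. decr fields op=0x3a:6|rd=1:3|pad=0:7 → word e880h → 80 e8
4. sub fields op=0x16:6|rd=1:3|rs=5:3|pad=0:4 → word 58d0h → d0 58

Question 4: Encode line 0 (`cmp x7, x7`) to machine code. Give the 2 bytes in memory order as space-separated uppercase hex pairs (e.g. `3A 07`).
F0 53

L0: cmp op=0x14:6|rd=7:3|rs=7:3|pad=0:4 ⇒ 0x53f0 ⇒ little f0 53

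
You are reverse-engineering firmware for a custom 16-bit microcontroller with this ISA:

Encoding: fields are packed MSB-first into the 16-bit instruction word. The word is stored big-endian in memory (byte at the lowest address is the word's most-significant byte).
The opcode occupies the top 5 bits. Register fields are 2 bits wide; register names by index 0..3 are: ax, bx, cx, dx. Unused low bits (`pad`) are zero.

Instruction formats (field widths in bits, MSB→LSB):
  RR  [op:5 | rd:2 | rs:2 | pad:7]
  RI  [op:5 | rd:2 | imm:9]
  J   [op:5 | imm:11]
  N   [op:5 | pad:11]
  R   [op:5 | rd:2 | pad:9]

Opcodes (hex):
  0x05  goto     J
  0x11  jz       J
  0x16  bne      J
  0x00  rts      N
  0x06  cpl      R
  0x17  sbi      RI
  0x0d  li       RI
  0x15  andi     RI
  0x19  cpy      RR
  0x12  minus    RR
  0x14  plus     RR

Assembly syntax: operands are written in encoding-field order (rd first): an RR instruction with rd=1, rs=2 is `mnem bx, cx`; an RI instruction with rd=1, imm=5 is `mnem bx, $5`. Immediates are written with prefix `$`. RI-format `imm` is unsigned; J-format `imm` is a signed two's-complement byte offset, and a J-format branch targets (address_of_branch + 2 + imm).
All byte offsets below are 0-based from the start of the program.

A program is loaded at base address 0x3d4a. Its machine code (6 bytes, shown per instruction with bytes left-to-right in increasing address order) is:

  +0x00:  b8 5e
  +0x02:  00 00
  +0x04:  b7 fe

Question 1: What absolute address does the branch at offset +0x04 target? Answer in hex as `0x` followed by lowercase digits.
[04] b7 fe → 0xb7fe
  opcode bits[15:11]=0x16: bne/J
  imm: (w>>0)&0x7ff=0x7fe (s11→-2) → $-2
  target = base 0x3d4a + off 0x04 + 2 + imm -2 = 0x3d4e

0x3d4e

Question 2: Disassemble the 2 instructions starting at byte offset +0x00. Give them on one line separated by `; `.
sbi ax, $94; rts

@+00  big-endian(b8 5e) = 0xb85e
  opcode bits[15:11]=0x17: sbi/RI
  [10:9] rd=0 = ax
  [8:0] imm=94 = $94
@+02  big-endian(00 00) = 0x0000
  opcode bits[15:11]=0x0: rts/N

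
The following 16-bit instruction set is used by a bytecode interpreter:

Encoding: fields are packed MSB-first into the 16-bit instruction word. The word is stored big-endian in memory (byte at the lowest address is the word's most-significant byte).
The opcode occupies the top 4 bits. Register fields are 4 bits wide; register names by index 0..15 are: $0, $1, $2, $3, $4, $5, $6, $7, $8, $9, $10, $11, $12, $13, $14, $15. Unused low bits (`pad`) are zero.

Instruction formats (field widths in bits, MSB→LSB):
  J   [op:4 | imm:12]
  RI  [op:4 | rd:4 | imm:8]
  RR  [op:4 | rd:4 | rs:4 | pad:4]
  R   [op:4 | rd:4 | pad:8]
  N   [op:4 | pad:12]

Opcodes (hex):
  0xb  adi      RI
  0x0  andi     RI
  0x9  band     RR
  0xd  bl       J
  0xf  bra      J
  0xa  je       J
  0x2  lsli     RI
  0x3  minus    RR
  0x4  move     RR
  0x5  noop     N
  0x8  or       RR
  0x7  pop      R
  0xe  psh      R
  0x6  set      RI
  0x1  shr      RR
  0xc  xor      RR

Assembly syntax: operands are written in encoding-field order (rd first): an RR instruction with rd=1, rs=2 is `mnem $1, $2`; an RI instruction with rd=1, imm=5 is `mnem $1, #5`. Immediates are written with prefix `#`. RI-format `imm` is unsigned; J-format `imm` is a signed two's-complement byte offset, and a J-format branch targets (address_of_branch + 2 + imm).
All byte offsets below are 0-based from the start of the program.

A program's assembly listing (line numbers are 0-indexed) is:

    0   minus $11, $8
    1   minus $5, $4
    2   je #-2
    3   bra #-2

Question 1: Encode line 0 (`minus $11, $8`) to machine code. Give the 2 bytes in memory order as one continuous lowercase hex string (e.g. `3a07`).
0. minus fields op=0x3:4|rd=11:4|rs=8:4|pad=0:4 → word 3b80h → 3b 80

3b80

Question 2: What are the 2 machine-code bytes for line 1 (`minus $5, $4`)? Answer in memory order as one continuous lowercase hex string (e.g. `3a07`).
3540

1. minus fields op=0x3:4|rd=5:4|rs=4:4|pad=0:4 → word 3540h → 35 40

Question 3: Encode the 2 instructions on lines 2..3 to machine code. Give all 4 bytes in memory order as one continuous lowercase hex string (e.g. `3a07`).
affefffe

2. je fields op=0xa:4|imm=-2:12 → word affeh → af fe
3. bra fields op=0xf:4|imm=-2:12 → word fffeh → ff fe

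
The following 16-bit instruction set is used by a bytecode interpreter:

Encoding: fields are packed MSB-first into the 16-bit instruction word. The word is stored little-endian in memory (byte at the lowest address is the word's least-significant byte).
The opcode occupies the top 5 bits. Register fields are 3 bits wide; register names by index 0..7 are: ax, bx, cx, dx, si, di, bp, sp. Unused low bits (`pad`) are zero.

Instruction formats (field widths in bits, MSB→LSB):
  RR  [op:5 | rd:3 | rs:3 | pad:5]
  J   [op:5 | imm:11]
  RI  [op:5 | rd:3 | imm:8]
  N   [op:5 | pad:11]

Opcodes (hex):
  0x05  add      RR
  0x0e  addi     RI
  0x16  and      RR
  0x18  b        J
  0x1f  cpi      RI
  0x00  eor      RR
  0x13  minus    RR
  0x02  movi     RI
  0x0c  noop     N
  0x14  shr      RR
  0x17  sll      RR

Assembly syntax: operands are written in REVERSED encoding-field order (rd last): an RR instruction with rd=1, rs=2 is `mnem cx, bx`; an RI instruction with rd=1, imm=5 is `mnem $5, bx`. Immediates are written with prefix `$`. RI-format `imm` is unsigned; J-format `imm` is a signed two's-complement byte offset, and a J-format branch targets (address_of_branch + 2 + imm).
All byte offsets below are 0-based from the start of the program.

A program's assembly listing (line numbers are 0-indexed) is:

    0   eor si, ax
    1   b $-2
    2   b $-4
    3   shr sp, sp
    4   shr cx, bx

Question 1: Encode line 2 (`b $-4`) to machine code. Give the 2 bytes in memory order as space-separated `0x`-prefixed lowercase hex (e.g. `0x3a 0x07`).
0xfc 0xc7

L2: b op=0x18:5|imm=-4:11 ⇒ 0xc7fc ⇒ little fc c7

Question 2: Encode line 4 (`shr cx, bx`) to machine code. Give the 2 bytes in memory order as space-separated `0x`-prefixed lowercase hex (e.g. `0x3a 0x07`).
line 4 (shr): pack op=0x14:5|rd=1:3|rs=2:3|pad=0:5 = 0xa140; little→ 40 a1

0x40 0xa1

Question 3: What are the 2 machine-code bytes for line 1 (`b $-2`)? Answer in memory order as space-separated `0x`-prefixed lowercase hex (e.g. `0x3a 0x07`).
0xfe 0xc7

L1: b op=0x18:5|imm=-2:11 ⇒ 0xc7fe ⇒ little fe c7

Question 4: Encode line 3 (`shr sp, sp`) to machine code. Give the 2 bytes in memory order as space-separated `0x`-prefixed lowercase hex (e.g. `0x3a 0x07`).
0xe0 0xa7

3. shr fields op=0x14:5|rd=7:3|rs=7:3|pad=0:5 → word a7e0h → e0 a7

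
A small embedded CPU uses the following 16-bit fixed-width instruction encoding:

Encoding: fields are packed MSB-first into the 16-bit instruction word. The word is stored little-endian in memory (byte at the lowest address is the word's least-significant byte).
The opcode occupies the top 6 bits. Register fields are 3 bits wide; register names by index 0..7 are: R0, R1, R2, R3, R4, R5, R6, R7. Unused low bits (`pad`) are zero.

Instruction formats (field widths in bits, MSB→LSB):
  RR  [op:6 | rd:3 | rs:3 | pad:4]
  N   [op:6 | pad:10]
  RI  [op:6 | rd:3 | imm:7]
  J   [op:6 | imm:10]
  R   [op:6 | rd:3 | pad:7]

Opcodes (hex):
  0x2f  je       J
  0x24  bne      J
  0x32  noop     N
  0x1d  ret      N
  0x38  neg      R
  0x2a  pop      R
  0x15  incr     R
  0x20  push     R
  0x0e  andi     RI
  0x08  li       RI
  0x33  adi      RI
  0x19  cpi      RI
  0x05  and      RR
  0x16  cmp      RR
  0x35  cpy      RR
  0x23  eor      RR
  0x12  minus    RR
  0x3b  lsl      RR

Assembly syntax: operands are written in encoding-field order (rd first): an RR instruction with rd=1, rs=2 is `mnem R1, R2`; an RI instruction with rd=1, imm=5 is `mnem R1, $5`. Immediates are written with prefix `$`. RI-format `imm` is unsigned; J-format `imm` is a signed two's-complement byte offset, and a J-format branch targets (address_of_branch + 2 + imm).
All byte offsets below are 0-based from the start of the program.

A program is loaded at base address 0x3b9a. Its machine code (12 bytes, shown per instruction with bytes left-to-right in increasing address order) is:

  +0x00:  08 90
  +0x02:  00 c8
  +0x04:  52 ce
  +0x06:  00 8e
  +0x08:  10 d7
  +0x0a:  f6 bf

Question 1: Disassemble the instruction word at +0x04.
@+04  little-endian(52 ce) = 0xce52
  op=0xce52>>10=0x33 ⇒ adi (RI)
  [9:7] rd=4 = R4
  [6:0] imm=82 = $82

adi R4, $82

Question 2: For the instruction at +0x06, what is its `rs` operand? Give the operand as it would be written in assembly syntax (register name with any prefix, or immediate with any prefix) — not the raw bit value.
R0

+0x06: 00 8e ⇒ word 0x8e00 (little)
  top 6b → 0x23 → eor [RR]
  rd: (w>>7)&0x7=0x4 → R4
  rs: (w>>4)&0x7=0x0 → R0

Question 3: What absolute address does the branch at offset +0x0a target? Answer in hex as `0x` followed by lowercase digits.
[0a] f6 bf → 0xbff6
  op=0xbff6>>10=0x2f ⇒ je (J)
  imm@[9:0]=0x3f6 (s10→-10) ⇒ $-10
  target = base 0x3b9a + off 0x0a + 2 + imm -10 = 0x3b9c

0x3b9c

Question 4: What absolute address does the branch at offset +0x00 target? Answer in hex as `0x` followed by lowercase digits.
0x3ba4

@+00  little-endian(08 90) = 0x9008
  op=0x9008>>10=0x24 ⇒ bne (J)
  imm@[9:0]=0x8 ⇒ $8
  target = base 0x3b9a + off 0x00 + 2 + imm 8 = 0x3ba4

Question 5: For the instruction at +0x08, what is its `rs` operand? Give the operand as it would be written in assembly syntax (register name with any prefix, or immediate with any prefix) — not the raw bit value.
R1

[08] 10 d7 → 0xd710
  op=0xd710>>10=0x35 ⇒ cpy (RR)
  rd: (w>>7)&0x7=0x6 → R6
  rs: (w>>4)&0x7=0x1 → R1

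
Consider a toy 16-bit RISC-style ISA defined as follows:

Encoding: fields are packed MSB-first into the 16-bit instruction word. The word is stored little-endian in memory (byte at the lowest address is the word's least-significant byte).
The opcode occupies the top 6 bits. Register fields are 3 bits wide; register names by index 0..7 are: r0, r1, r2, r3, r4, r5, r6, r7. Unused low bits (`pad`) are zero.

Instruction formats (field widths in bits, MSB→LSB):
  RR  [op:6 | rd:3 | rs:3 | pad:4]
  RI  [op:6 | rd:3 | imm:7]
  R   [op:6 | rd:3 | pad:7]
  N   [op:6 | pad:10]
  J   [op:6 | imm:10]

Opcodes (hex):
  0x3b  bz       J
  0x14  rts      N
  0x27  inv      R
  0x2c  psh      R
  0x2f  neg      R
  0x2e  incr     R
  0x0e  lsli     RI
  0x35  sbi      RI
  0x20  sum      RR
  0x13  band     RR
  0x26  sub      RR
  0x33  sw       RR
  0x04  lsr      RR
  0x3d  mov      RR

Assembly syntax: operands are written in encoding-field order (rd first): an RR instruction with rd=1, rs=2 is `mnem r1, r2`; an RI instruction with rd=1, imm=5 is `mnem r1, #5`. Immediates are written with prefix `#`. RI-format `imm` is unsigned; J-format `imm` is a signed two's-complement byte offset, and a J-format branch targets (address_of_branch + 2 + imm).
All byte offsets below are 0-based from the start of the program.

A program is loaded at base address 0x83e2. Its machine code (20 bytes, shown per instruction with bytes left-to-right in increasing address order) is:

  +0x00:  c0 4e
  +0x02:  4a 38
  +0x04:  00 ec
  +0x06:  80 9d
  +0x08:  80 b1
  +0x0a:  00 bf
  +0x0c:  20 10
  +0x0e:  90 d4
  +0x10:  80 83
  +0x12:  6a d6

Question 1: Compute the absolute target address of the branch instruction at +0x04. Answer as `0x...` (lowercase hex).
0x83e8

off 0x04: read 00 ec as little → 0xec00
  op=0xec00>>10=0x3b ⇒ bz (J)
  imm@[9:0]=0x0 ⇒ #0
  target = base 0x83e2 + off 0x04 + 2 + imm 0 = 0x83e8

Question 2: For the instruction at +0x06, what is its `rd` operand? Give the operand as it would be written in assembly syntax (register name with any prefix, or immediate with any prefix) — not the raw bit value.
[06] 80 9d → 0x9d80
  op=0x9d80>>10=0x27 ⇒ inv (R)
  rd: (w>>7)&0x7=0x3 → r3

r3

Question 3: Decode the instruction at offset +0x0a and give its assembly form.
[0a] 00 bf → 0xbf00
  top 6b → 0x2f → neg [R]
  [9:7] rd=6 = r6

neg r6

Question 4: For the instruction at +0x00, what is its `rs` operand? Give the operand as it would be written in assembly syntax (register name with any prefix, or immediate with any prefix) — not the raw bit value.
[00] c0 4e → 0x4ec0
  top 6b → 0x13 → band [RR]
  rd@[9:7]=0x5 ⇒ r5
  rs@[6:4]=0x4 ⇒ r4

r4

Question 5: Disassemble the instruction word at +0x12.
@+12  little-endian(6a d6) = 0xd66a
  top 6b → 0x35 → sbi [RI]
  rd@[9:7]=0x4 ⇒ r4
  imm@[6:0]=0x6a ⇒ #106

sbi r4, #106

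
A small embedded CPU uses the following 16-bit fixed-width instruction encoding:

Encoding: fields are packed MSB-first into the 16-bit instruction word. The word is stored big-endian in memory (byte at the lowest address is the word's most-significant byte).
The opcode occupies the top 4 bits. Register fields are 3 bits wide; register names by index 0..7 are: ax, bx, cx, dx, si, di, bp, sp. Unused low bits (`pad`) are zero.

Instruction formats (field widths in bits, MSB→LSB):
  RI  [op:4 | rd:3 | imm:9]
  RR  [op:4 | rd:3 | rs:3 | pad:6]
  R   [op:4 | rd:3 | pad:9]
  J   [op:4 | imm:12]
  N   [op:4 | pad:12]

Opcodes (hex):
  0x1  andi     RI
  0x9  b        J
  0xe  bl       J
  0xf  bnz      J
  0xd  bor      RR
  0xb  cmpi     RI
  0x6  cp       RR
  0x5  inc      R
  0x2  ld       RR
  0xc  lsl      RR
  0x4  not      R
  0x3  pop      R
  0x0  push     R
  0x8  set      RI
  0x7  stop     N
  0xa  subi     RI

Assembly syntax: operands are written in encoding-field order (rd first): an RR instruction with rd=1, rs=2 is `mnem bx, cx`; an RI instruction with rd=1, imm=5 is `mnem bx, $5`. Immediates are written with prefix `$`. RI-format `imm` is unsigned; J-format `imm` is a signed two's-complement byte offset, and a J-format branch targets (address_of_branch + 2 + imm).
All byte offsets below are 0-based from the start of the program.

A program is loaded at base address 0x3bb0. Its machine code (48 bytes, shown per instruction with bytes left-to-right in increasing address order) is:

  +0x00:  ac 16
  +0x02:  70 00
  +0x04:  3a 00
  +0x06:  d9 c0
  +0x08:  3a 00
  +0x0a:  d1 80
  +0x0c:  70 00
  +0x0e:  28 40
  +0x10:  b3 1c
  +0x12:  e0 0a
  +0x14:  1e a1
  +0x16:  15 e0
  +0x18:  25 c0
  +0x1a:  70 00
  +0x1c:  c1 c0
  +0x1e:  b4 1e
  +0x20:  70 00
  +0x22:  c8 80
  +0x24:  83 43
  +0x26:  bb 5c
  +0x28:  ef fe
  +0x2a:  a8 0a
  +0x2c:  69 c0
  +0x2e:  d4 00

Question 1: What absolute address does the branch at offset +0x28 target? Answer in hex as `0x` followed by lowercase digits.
[28] ef fe → 0xeffe
  op=0xeffe>>12=0xe ⇒ bl (J)
  imm: (w>>0)&0xfff=0xffe (s12→-2) → $-2
  target = base 0x3bb0 + off 0x28 + 2 + imm -2 = 0x3bd8

0x3bd8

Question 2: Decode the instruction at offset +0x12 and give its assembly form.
@+12  big-endian(e0 0a) = 0xe00a
  top 4b → 0xe → bl [J]
  imm: (w>>0)&0xfff=0xa → $10

bl $10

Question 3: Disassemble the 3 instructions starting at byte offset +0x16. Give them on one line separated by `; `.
+0x16: 15 e0 ⇒ word 0x15e0 (big)
  top 4b → 0x1 → andi [RI]
  [11:9] rd=2 = cx
  [8:0] imm=480 = $480
+0x18: 25 c0 ⇒ word 0x25c0 (big)
  top 4b → 0x2 → ld [RR]
  [11:9] rd=2 = cx
  [8:6] rs=7 = sp
+0x1a: 70 00 ⇒ word 0x7000 (big)
  top 4b → 0x7 → stop [N]

andi cx, $480; ld cx, sp; stop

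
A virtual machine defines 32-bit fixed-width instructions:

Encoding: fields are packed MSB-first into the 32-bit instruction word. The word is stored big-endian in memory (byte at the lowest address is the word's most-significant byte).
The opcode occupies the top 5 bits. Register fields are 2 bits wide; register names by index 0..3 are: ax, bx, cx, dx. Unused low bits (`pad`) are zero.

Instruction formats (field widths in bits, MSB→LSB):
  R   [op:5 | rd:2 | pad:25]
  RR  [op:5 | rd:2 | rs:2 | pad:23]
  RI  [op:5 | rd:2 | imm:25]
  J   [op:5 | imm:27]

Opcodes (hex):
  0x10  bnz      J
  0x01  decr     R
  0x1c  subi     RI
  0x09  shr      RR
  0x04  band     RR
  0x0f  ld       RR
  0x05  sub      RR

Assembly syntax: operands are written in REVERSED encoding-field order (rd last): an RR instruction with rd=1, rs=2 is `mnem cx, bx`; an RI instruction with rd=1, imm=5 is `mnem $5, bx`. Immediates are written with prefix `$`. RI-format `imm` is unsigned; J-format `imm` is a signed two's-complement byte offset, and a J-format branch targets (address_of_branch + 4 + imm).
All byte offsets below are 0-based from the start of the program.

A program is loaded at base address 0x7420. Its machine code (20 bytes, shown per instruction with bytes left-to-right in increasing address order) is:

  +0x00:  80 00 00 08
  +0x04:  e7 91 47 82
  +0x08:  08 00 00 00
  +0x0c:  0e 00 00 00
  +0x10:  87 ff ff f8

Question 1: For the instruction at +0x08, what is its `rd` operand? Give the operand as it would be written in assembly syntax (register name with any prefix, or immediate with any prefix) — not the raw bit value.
ax

@+08  big-endian(08 00 00 00) = 0x08000000
  opcode bits[31:27]=0x1: decr/R
  [26:25] rd=0 = ax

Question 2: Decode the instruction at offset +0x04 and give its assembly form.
subi $26298242, dx

+0x04: e7 91 47 82 ⇒ word 0xe7914782 (big)
  top 5b → 0x1c → subi [RI]
  rd@[26:25]=0x3 ⇒ dx
  imm@[24:0]=0x1914782 ⇒ $26298242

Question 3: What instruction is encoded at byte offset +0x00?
@+00  big-endian(80 00 00 08) = 0x80000008
  opcode bits[31:27]=0x10: bnz/J
  imm@[26:0]=0x8 ⇒ $8

bnz $8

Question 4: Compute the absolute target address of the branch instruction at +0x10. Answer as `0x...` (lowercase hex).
@+10  big-endian(87 ff ff f8) = 0x87fffff8
  op=0x87fffff8>>27=0x10 ⇒ bnz (J)
  imm: (w>>0)&0x7ffffff=0x7fffff8 (s27→-8) → $-8
  target = base 0x7420 + off 0x10 + 4 + imm -8 = 0x742c

0x742c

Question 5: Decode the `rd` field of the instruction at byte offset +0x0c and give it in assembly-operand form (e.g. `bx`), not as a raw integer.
dx

@+0c  big-endian(0e 00 00 00) = 0x0e000000
  top 5b → 0x1 → decr [R]
  rd@[26:25]=0x3 ⇒ dx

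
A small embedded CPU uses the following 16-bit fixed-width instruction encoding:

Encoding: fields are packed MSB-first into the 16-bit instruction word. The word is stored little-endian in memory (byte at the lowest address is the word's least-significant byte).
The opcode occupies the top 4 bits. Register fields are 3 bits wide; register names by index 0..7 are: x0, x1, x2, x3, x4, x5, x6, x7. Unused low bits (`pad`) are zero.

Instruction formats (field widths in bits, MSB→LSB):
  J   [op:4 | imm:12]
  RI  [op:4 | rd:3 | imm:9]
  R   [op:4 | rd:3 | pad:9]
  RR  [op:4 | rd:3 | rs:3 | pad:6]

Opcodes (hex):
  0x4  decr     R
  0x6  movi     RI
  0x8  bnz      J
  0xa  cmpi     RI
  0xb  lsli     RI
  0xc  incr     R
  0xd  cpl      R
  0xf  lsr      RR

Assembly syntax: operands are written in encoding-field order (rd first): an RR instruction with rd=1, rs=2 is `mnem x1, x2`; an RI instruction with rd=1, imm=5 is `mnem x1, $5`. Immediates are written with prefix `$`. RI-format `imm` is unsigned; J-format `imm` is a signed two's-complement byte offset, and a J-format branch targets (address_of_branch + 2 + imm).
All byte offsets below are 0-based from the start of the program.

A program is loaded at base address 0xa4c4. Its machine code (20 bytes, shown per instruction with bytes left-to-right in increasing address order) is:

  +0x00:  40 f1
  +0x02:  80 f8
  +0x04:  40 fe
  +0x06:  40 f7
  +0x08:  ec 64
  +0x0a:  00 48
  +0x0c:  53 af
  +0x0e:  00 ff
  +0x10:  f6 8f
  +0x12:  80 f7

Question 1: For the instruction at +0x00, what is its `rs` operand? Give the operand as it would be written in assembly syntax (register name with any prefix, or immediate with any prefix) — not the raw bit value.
x5

[00] 40 f1 → 0xf140
  op=0xf140>>12=0xf ⇒ lsr (RR)
  [11:9] rd=0 = x0
  [8:6] rs=5 = x5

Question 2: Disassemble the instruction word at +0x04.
[04] 40 fe → 0xfe40
  op=0xfe40>>12=0xf ⇒ lsr (RR)
  rd: (w>>9)&0x7=0x7 → x7
  rs: (w>>6)&0x7=0x1 → x1

lsr x7, x1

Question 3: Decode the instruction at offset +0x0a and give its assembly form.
@+0a  little-endian(00 48) = 0x4800
  opcode bits[15:12]=0x4: decr/R
  [11:9] rd=4 = x4

decr x4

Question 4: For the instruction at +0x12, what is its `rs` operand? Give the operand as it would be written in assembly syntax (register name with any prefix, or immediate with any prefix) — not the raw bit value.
@+12  little-endian(80 f7) = 0xf780
  top 4b → 0xf → lsr [RR]
  rd: (w>>9)&0x7=0x3 → x3
  rs: (w>>6)&0x7=0x6 → x6

x6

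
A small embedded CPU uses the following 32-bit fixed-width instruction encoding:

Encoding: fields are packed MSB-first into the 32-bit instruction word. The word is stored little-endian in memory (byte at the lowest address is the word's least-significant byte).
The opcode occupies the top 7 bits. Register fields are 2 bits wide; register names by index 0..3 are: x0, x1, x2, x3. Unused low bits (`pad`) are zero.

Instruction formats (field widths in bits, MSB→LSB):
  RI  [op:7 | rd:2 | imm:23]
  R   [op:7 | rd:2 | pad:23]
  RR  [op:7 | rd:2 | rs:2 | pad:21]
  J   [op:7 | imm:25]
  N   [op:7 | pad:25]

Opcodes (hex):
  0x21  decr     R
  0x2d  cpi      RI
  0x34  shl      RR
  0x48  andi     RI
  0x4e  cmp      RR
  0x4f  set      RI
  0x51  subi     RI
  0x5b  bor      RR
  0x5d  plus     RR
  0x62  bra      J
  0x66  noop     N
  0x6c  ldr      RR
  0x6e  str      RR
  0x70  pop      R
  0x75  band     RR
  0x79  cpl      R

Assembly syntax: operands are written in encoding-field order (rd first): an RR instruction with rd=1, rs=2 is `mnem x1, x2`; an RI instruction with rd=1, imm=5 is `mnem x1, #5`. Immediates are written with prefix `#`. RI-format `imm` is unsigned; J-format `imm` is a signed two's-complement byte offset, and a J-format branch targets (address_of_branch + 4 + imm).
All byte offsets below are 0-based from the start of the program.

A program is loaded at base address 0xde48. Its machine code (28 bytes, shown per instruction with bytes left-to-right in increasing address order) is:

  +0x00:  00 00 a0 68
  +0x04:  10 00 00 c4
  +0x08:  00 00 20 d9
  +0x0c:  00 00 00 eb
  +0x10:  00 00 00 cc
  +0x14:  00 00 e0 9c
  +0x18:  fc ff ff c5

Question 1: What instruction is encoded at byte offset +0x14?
cmp x1, x3

[14] 00 00 e0 9c → 0x9ce00000
  top 7b → 0x4e → cmp [RR]
  [24:23] rd=1 = x1
  [22:21] rs=3 = x3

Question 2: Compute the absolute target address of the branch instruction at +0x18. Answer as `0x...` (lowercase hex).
[18] fc ff ff c5 → 0xc5fffffc
  op=0xc5fffffc>>25=0x62 ⇒ bra (J)
  imm: (w>>0)&0x1ffffff=0x1fffffc (s25→-4) → #-4
  target = base 0xde48 + off 0x18 + 4 + imm -4 = 0xde60

0xde60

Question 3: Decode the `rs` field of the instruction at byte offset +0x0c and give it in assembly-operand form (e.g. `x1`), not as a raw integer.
x0

@+0c  little-endian(00 00 00 eb) = 0xeb000000
  top 7b → 0x75 → band [RR]
  [24:23] rd=2 = x2
  [22:21] rs=0 = x0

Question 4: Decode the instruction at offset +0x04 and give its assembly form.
bra #16

off 0x04: read 10 00 00 c4 as little → 0xc4000010
  opcode bits[31:25]=0x62: bra/J
  imm: (w>>0)&0x1ffffff=0x10 → #16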